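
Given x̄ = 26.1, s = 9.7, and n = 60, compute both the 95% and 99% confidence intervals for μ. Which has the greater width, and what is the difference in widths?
99% CI is wider by 1.66

df = 59
95% CI: t* = 2.001, (23.59, 28.61), width = 2 · t* · s/√n = 5.01
99% CI: t* = 2.662, (22.77, 29.43), width = 2 · t* · s/√n = 6.67

The 99% CI is wider by 6.67 - 5.01 = 1.66.
Higher confidence requires a wider interval.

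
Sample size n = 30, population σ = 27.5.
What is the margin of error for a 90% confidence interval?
Margin of error = 8.26

Margin of error = z* · σ/√n
= 1.645 · 27.5/√30
= 1.645 · 27.5/5.4772
= 8.26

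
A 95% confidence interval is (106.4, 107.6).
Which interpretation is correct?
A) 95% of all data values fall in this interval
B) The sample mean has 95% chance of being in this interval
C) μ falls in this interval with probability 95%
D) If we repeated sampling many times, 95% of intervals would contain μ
D

A) Wrong — a CI is about the parameter μ, not individual data values.
B) Wrong — x̄ is observed and sits in the interval by construction.
C) Wrong — μ is fixed; the randomness lives in the interval, not in μ.
D) Correct — this is the frequentist long-run coverage interpretation.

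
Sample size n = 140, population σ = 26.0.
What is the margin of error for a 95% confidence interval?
Margin of error = 4.31

Margin of error = z* · σ/√n
= 1.960 · 26.0/√140
= 1.960 · 26.0/11.8322
= 4.31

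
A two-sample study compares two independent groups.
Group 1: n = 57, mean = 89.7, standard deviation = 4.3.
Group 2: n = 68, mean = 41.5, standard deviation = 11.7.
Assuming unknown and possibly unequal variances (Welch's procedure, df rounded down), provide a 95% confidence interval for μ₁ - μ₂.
(45.16, 51.24)

Difference: x̄₁ - x̄₂ = 48.20
SE = √(s₁²/n₁ + s₂²/n₂) = √(4.3²/57 + 11.7²/68) = 1.5289
df = 87.61 → 87 (Welch–Satterthwaite, rounded down)
t* = 1.988

CI: 48.20 ± 1.988 · 1.5289 = 48.20 ± 3.04 = (45.16, 51.24)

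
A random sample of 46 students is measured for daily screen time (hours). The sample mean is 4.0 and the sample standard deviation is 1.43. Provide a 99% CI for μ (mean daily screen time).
(3.43, 4.57)

t-interval (σ unknown):
df = n - 1 = 45
t* = 2.690 for 99% confidence

Margin of error = t* · s/√n = 2.690 · 1.43/√46 = 0.57

CI: (3.43, 4.57)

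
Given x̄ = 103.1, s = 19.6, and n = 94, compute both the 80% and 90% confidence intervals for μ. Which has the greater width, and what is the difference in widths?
90% CI is wider by 1.50

df = 93
80% CI: t* = 1.291, (100.49, 105.71), width = 2 · t* · s/√n = 5.22
90% CI: t* = 1.661, (99.74, 106.46), width = 2 · t* · s/√n = 6.72

The 90% CI is wider by 6.72 - 5.22 = 1.50.
Higher confidence requires a wider interval.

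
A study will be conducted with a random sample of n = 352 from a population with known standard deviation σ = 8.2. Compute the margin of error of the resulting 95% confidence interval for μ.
Margin of error = 0.86

Margin of error = z* · σ/√n
= 1.960 · 8.2/√352
= 1.960 · 8.2/18.7617
= 0.86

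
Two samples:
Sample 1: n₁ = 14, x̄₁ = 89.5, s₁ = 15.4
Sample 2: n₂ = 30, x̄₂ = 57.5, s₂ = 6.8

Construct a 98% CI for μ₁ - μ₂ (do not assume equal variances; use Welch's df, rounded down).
(20.81, 43.19)

Difference: x̄₁ - x̄₂ = 32.00
SE = √(s₁²/n₁ + s₂²/n₂) = √(15.4²/14 + 6.8²/30) = 4.2990
df = 15.42 → 15 (Welch–Satterthwaite, rounded down)
t* = 2.602

CI: 32.00 ± 2.602 · 4.2990 = 32.00 ± 11.19 = (20.81, 43.19)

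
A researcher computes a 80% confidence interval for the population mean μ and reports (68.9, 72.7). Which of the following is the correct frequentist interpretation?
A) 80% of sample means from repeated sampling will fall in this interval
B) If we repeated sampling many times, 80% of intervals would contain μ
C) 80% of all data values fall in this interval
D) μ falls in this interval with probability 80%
B

A) Wrong — coverage applies to intervals containing μ, not to future x̄ values.
B) Correct — this is the frequentist long-run coverage interpretation.
C) Wrong — a CI is about the parameter μ, not individual data values.
D) Wrong — μ is fixed; the randomness lives in the interval, not in μ.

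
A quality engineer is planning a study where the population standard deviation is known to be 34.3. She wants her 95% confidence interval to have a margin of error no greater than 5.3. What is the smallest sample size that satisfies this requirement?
n ≥ 161

For margin E ≤ 5.3:
n ≥ (z* · σ / E)²
n ≥ (1.960 · 34.3 / 5.3)²
n ≥ 160.90

Minimum n = 161 (rounding up)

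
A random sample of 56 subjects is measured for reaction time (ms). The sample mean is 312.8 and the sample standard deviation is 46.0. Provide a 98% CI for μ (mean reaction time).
(298.07, 327.53)

t-interval (σ unknown):
df = n - 1 = 55
t* = 2.396 for 98% confidence

Margin of error = t* · s/√n = 2.396 · 46.0/√56 = 14.73

CI: (298.07, 327.53)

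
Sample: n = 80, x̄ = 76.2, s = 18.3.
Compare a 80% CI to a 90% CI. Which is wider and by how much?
90% CI is wider by 1.52

df = 79
80% CI: t* = 1.292, (73.56, 78.84), width = 2 · t* · s/√n = 5.29
90% CI: t* = 1.664, (72.80, 79.60), width = 2 · t* · s/√n = 6.81

The 90% CI is wider by 6.81 - 5.29 = 1.52.
Higher confidence requires a wider interval.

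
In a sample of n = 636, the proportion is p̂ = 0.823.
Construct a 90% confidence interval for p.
(0.798, 0.848)

Proportion CI:
SE = √(p̂(1-p̂)/n) = √(0.823 · 0.177 / 636) = 0.01513

z* = 1.645
Margin = z* · SE = 1.645 · 0.01513 = 0.0249

CI: 0.823 ± 0.0249 = (0.798, 0.848)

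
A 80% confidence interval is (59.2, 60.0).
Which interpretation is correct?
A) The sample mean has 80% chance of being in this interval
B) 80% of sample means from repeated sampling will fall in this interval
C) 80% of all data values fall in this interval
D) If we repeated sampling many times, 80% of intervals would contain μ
D

A) Wrong — x̄ is observed and sits in the interval by construction.
B) Wrong — coverage applies to intervals containing μ, not to future x̄ values.
C) Wrong — a CI is about the parameter μ, not individual data values.
D) Correct — this is the frequentist long-run coverage interpretation.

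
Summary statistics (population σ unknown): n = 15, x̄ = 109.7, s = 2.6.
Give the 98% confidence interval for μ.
(107.94, 111.46)

t-interval (σ unknown):
df = n - 1 = 14
t* = 2.624 for 98% confidence

Margin of error = t* · s/√n = 2.624 · 2.6/√15 = 1.76

CI: (107.94, 111.46)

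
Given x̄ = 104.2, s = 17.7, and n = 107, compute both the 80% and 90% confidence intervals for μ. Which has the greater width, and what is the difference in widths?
90% CI is wider by 1.27

df = 106
80% CI: t* = 1.290, (101.99, 106.41), width = 2 · t* · s/√n = 4.41
90% CI: t* = 1.659, (101.36, 107.04), width = 2 · t* · s/√n = 5.68

The 90% CI is wider by 5.68 - 4.41 = 1.27.
Higher confidence requires a wider interval.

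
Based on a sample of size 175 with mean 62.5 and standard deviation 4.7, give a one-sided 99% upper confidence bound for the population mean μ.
μ ≤ 63.33

Upper bound (one-sided):
t* = 2.348 (one-sided for 99%)
Upper bound = x̄ + t* · s/√n = 62.5 + 2.348 · 4.7/√175 = 63.33

We are 99% confident that μ ≤ 63.33.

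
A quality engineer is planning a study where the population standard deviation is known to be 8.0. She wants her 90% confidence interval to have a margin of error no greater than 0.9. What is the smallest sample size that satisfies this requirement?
n ≥ 214

For margin E ≤ 0.9:
n ≥ (z* · σ / E)²
n ≥ (1.645 · 8.0 / 0.9)²
n ≥ 213.81

Minimum n = 214 (rounding up)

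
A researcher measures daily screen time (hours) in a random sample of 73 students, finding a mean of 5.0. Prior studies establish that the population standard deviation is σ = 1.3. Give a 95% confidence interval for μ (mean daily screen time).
(4.70, 5.30)

z-interval (σ known):
z* = 1.960 for 95% confidence

Margin of error = z* · σ/√n = 1.960 · 1.3/√73 = 0.30

CI: (5.0 - 0.30, 5.0 + 0.30) = (4.70, 5.30)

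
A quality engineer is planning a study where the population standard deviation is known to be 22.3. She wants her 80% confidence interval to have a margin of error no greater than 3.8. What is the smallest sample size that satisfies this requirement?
n ≥ 57

For margin E ≤ 3.8:
n ≥ (z* · σ / E)²
n ≥ (1.282 · 22.3 / 3.8)²
n ≥ 56.60

Minimum n = 57 (rounding up)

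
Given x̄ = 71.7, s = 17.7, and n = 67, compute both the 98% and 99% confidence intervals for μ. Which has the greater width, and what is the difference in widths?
99% CI is wider by 1.16

df = 66
98% CI: t* = 2.384, (66.54, 76.86), width = 2 · t* · s/√n = 10.31
99% CI: t* = 2.652, (65.97, 77.43), width = 2 · t* · s/√n = 11.47

The 99% CI is wider by 11.47 - 10.31 = 1.16.
Higher confidence requires a wider interval.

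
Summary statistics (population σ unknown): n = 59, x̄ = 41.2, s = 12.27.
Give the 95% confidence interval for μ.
(38.00, 44.40)

t-interval (σ unknown):
df = n - 1 = 58
t* = 2.002 for 95% confidence

Margin of error = t* · s/√n = 2.002 · 12.27/√59 = 3.20

CI: (38.00, 44.40)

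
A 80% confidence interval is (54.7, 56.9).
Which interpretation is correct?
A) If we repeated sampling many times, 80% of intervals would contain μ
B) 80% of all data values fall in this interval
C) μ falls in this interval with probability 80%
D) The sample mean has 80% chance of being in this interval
A

A) Correct — this is the frequentist long-run coverage interpretation.
B) Wrong — a CI is about the parameter μ, not individual data values.
C) Wrong — μ is fixed; the randomness lives in the interval, not in μ.
D) Wrong — x̄ is observed and sits in the interval by construction.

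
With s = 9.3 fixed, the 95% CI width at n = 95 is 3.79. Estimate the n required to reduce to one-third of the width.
n ≈ 855

CI width ∝ 1/√n
To reduce width by factor 3, need √n to grow by 3 → need 3² = 9 times as many samples.

Current: n = 95, width = 3.79
New: n = 855, width ≈ 1.25

Width reduced by factor of 3.79/1.25 = 3.03.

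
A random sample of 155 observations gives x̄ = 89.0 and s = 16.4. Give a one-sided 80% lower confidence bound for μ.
μ ≥ 87.89

Lower bound (one-sided):
t* = 0.844 (one-sided for 80%)
Lower bound = x̄ - t* · s/√n = 89.0 - 0.844 · 16.4/√155 = 87.89

We are 80% confident that μ ≥ 87.89.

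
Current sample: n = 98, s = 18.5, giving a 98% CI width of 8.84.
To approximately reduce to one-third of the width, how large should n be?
n ≈ 882

CI width ∝ 1/√n
To reduce width by factor 3, need √n to grow by 3 → need 3² = 9 times as many samples.

Current: n = 98, width = 8.84
New: n = 882, width ≈ 2.90

Width reduced by factor of 8.84/2.90 = 3.05.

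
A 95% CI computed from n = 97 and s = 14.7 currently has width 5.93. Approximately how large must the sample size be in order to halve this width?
n ≈ 388

CI width ∝ 1/√n
To reduce width by factor 2, need √n to grow by 2 → need 2² = 4 times as many samples.

Current: n = 97, width = 5.93
New: n = 388, width ≈ 2.93

Width reduced by factor of 5.93/2.93 = 2.02.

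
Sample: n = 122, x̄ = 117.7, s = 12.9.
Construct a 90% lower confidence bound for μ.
μ ≥ 116.19

Lower bound (one-sided):
t* = 1.289 (one-sided for 90%)
Lower bound = x̄ - t* · s/√n = 117.7 - 1.289 · 12.9/√122 = 116.19

We are 90% confident that μ ≥ 116.19.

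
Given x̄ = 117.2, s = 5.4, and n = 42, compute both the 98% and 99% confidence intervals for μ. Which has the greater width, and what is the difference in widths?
99% CI is wider by 0.47

df = 41
98% CI: t* = 2.421, (115.18, 119.22), width = 2 · t* · s/√n = 4.03
99% CI: t* = 2.701, (114.95, 119.45), width = 2 · t* · s/√n = 4.50

The 99% CI is wider by 4.50 - 4.03 = 0.47.
Higher confidence requires a wider interval.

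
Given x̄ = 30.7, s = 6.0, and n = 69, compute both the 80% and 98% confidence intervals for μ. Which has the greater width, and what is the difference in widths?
98% CI is wider by 1.57

df = 68
80% CI: t* = 1.294, (29.77, 31.63), width = 2 · t* · s/√n = 1.87
98% CI: t* = 2.382, (28.98, 32.42), width = 2 · t* · s/√n = 3.44

The 98% CI is wider by 3.44 - 1.87 = 1.57.
Higher confidence requires a wider interval.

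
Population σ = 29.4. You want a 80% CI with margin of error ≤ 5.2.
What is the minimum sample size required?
n ≥ 53

For margin E ≤ 5.2:
n ≥ (z* · σ / E)²
n ≥ (1.282 · 29.4 / 5.2)²
n ≥ 52.54

Minimum n = 53 (rounding up)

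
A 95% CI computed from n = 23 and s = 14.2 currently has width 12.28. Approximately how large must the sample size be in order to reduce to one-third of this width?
n ≈ 207

CI width ∝ 1/√n
To reduce width by factor 3, need √n to grow by 3 → need 3² = 9 times as many samples.

Current: n = 23, width = 12.28
New: n = 207, width ≈ 3.89

Width reduced by factor of 12.28/3.89 = 3.16.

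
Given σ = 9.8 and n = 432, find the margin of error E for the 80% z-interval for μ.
Margin of error = 0.60

Margin of error = z* · σ/√n
= 1.282 · 9.8/√432
= 1.282 · 9.8/20.7846
= 0.60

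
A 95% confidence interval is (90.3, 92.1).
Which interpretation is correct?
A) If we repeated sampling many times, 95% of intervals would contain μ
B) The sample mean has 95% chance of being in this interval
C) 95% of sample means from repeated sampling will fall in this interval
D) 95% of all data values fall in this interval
A

A) Correct — this is the frequentist long-run coverage interpretation.
B) Wrong — x̄ is observed and sits in the interval by construction.
C) Wrong — coverage applies to intervals containing μ, not to future x̄ values.
D) Wrong — a CI is about the parameter μ, not individual data values.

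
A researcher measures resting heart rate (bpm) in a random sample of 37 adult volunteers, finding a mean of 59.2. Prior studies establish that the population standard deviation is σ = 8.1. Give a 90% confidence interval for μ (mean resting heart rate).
(57.01, 61.39)

z-interval (σ known):
z* = 1.645 for 90% confidence

Margin of error = z* · σ/√n = 1.645 · 8.1/√37 = 2.19

CI: (59.2 - 2.19, 59.2 + 2.19) = (57.01, 61.39)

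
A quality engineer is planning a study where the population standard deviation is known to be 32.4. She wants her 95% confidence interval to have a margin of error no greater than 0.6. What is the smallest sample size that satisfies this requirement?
n ≥ 11203

For margin E ≤ 0.6:
n ≥ (z* · σ / E)²
n ≥ (1.960 · 32.4 / 0.6)²
n ≥ 11202.11

Minimum n = 11203 (rounding up)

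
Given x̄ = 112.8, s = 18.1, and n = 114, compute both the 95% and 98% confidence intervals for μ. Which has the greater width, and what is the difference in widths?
98% CI is wider by 1.28

df = 113
95% CI: t* = 1.981, (109.44, 116.16), width = 2 · t* · s/√n = 6.72
98% CI: t* = 2.360, (108.80, 116.80), width = 2 · t* · s/√n = 8.00

The 98% CI is wider by 8.00 - 6.72 = 1.28.
Higher confidence requires a wider interval.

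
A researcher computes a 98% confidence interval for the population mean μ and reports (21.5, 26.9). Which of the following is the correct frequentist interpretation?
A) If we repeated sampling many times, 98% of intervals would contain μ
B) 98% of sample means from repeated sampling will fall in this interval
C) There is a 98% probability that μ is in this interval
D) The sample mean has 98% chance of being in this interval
A

A) Correct — this is the frequentist long-run coverage interpretation.
B) Wrong — coverage applies to intervals containing μ, not to future x̄ values.
C) Wrong — μ is fixed; the randomness lives in the interval, not in μ.
D) Wrong — x̄ is observed and sits in the interval by construction.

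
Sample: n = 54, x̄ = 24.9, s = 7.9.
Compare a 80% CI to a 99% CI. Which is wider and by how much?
99% CI is wider by 2.96

df = 53
80% CI: t* = 1.298, (23.50, 26.30), width = 2 · t* · s/√n = 2.79
99% CI: t* = 2.672, (22.03, 27.77), width = 2 · t* · s/√n = 5.75

The 99% CI is wider by 5.75 - 2.79 = 2.96.
Higher confidence requires a wider interval.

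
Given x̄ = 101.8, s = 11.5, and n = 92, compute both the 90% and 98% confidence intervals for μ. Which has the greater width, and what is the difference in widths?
98% CI is wider by 1.69

df = 91
90% CI: t* = 1.662, (99.81, 103.79), width = 2 · t* · s/√n = 3.99
98% CI: t* = 2.368, (98.96, 104.64), width = 2 · t* · s/√n = 5.68

The 98% CI is wider by 5.68 - 3.99 = 1.69.
Higher confidence requires a wider interval.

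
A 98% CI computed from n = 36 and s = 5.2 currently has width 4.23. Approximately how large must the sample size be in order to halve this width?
n ≈ 144

CI width ∝ 1/√n
To reduce width by factor 2, need √n to grow by 2 → need 2² = 4 times as many samples.

Current: n = 36, width = 4.23
New: n = 144, width ≈ 2.04

Width reduced by factor of 4.23/2.04 = 2.07.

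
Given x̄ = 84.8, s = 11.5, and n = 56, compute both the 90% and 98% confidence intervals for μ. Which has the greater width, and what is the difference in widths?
98% CI is wider by 2.22

df = 55
90% CI: t* = 1.673, (82.23, 87.37), width = 2 · t* · s/√n = 5.14
98% CI: t* = 2.396, (81.12, 88.48), width = 2 · t* · s/√n = 7.36

The 98% CI is wider by 7.36 - 5.14 = 2.22.
Higher confidence requires a wider interval.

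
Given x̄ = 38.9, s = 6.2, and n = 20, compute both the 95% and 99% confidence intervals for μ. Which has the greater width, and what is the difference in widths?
99% CI is wider by 2.13

df = 19
95% CI: t* = 2.093, (36.00, 41.80), width = 2 · t* · s/√n = 5.80
99% CI: t* = 2.861, (34.93, 42.87), width = 2 · t* · s/√n = 7.93

The 99% CI is wider by 7.93 - 5.80 = 2.13.
Higher confidence requires a wider interval.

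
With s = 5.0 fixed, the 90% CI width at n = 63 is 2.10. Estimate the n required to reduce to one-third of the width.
n ≈ 567

CI width ∝ 1/√n
To reduce width by factor 3, need √n to grow by 3 → need 3² = 9 times as many samples.

Current: n = 63, width = 2.10
New: n = 567, width ≈ 0.69

Width reduced by factor of 2.10/0.69 = 3.04.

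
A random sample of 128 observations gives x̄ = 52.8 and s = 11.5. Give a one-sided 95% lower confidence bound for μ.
μ ≥ 51.12

Lower bound (one-sided):
t* = 1.657 (one-sided for 95%)
Lower bound = x̄ - t* · s/√n = 52.8 - 1.657 · 11.5/√128 = 51.12

We are 95% confident that μ ≥ 51.12.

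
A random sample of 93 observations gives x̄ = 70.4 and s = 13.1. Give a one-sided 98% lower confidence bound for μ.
μ ≥ 67.57

Lower bound (one-sided):
t* = 2.083 (one-sided for 98%)
Lower bound = x̄ - t* · s/√n = 70.4 - 2.083 · 13.1/√93 = 67.57

We are 98% confident that μ ≥ 67.57.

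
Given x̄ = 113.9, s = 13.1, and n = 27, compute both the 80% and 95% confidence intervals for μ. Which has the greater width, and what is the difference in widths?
95% CI is wider by 3.74

df = 26
80% CI: t* = 1.315, (110.58, 117.22), width = 2 · t* · s/√n = 6.63
95% CI: t* = 2.056, (108.72, 119.08), width = 2 · t* · s/√n = 10.37

The 95% CI is wider by 10.37 - 6.63 = 3.74.
Higher confidence requires a wider interval.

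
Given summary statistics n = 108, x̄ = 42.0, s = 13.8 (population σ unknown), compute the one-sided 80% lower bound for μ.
μ ≥ 40.88

Lower bound (one-sided):
t* = 0.845 (one-sided for 80%)
Lower bound = x̄ - t* · s/√n = 42.0 - 0.845 · 13.8/√108 = 40.88

We are 80% confident that μ ≥ 40.88.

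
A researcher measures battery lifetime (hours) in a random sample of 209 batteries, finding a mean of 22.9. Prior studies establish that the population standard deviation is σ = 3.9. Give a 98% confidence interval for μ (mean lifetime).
(22.27, 23.53)

z-interval (σ known):
z* = 2.326 for 98% confidence

Margin of error = z* · σ/√n = 2.326 · 3.9/√209 = 0.63

CI: (22.9 - 0.63, 22.9 + 0.63) = (22.27, 23.53)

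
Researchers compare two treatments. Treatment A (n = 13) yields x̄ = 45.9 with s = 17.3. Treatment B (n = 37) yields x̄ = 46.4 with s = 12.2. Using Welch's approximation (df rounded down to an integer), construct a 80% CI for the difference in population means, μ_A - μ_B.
(-7.45, 6.45)

Difference: x̄₁ - x̄₂ = -0.50
SE = √(s₁²/n₁ + s₂²/n₂) = √(17.3²/13 + 12.2²/37) = 5.2005
df = 16.39 → 16 (Welch–Satterthwaite, rounded down)
t* = 1.337

CI: -0.50 ± 1.337 · 5.2005 = -0.50 ± 6.95 = (-7.45, 6.45)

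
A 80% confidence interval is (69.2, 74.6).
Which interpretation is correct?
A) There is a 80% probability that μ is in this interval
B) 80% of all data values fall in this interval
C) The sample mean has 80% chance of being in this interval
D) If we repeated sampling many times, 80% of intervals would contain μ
D

A) Wrong — μ is fixed; the randomness lives in the interval, not in μ.
B) Wrong — a CI is about the parameter μ, not individual data values.
C) Wrong — x̄ is observed and sits in the interval by construction.
D) Correct — this is the frequentist long-run coverage interpretation.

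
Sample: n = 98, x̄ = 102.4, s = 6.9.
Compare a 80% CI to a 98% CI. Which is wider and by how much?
98% CI is wider by 1.50

df = 97
80% CI: t* = 1.290, (101.50, 103.30), width = 2 · t* · s/√n = 1.80
98% CI: t* = 2.365, (100.75, 104.05), width = 2 · t* · s/√n = 3.30

The 98% CI is wider by 3.30 - 1.80 = 1.50.
Higher confidence requires a wider interval.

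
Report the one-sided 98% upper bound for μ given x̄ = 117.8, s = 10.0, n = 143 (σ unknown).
μ ≤ 119.53

Upper bound (one-sided):
t* = 2.073 (one-sided for 98%)
Upper bound = x̄ + t* · s/√n = 117.8 + 2.073 · 10.0/√143 = 119.53

We are 98% confident that μ ≤ 119.53.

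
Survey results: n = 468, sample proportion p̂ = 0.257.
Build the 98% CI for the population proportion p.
(0.210, 0.304)

Proportion CI:
SE = √(p̂(1-p̂)/n) = √(0.257 · 0.743 / 468) = 0.02020

z* = 2.326
Margin = z* · SE = 2.326 · 0.02020 = 0.0470

CI: 0.257 ± 0.0470 = (0.210, 0.304)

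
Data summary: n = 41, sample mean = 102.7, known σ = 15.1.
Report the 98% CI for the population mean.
(97.21, 108.19)

z-interval (σ known):
z* = 2.326 for 98% confidence

Margin of error = z* · σ/√n = 2.326 · 15.1/√41 = 5.49

CI: (102.7 - 5.49, 102.7 + 5.49) = (97.21, 108.19)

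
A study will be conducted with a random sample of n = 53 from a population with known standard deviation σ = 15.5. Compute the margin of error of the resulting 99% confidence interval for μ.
Margin of error = 5.48

Margin of error = z* · σ/√n
= 2.576 · 15.5/√53
= 2.576 · 15.5/7.2801
= 5.48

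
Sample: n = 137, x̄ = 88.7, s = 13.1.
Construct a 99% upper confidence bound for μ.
μ ≤ 91.33

Upper bound (one-sided):
t* = 2.354 (one-sided for 99%)
Upper bound = x̄ + t* · s/√n = 88.7 + 2.354 · 13.1/√137 = 91.33

We are 99% confident that μ ≤ 91.33.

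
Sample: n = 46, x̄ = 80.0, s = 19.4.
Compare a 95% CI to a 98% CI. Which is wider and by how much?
98% CI is wider by 2.28

df = 45
95% CI: t* = 2.014, (74.24, 85.76), width = 2 · t* · s/√n = 11.52
98% CI: t* = 2.412, (73.10, 86.90), width = 2 · t* · s/√n = 13.80

The 98% CI is wider by 13.80 - 11.52 = 2.28.
Higher confidence requires a wider interval.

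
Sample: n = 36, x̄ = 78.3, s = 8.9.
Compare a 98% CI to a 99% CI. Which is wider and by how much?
99% CI is wider by 0.85

df = 35
98% CI: t* = 2.438, (74.68, 81.92), width = 2 · t* · s/√n = 7.23
99% CI: t* = 2.724, (74.26, 82.34), width = 2 · t* · s/√n = 8.08

The 99% CI is wider by 8.08 - 7.23 = 0.85.
Higher confidence requires a wider interval.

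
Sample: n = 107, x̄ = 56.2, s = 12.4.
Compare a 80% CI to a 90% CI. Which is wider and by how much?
90% CI is wider by 0.89

df = 106
80% CI: t* = 1.290, (54.65, 57.75), width = 2 · t* · s/√n = 3.09
90% CI: t* = 1.659, (54.21, 58.19), width = 2 · t* · s/√n = 3.98

The 90% CI is wider by 3.98 - 3.09 = 0.89.
Higher confidence requires a wider interval.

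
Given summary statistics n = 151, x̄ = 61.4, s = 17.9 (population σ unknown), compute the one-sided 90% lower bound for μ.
μ ≥ 59.53

Lower bound (one-sided):
t* = 1.287 (one-sided for 90%)
Lower bound = x̄ - t* · s/√n = 61.4 - 1.287 · 17.9/√151 = 59.53

We are 90% confident that μ ≥ 59.53.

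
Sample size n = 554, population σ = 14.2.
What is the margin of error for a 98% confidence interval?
Margin of error = 1.40

Margin of error = z* · σ/√n
= 2.326 · 14.2/√554
= 2.326 · 14.2/23.5372
= 1.40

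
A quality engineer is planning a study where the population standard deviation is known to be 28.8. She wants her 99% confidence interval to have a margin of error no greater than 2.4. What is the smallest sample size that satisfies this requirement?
n ≥ 956

For margin E ≤ 2.4:
n ≥ (z* · σ / E)²
n ≥ (2.576 · 28.8 / 2.4)²
n ≥ 955.55

Minimum n = 956 (rounding up)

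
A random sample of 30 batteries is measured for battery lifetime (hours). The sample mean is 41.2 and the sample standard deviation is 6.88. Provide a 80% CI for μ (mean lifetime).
(39.55, 42.85)

t-interval (σ unknown):
df = n - 1 = 29
t* = 1.311 for 80% confidence

Margin of error = t* · s/√n = 1.311 · 6.88/√30 = 1.65

CI: (39.55, 42.85)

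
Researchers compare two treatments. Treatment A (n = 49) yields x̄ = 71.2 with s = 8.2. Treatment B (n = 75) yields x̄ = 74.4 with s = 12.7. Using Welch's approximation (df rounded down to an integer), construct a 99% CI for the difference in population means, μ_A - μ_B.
(-8.11, 1.71)

Difference: x̄₁ - x̄₂ = -3.20
SE = √(s₁²/n₁ + s₂²/n₂) = √(8.2²/49 + 12.7²/75) = 1.8769
df = 121.99 → 121 (Welch–Satterthwaite, rounded down)
t* = 2.617

CI: -3.20 ± 2.617 · 1.8769 = -3.20 ± 4.91 = (-8.11, 1.71)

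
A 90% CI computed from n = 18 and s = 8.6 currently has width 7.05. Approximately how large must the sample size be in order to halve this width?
n ≈ 72

CI width ∝ 1/√n
To reduce width by factor 2, need √n to grow by 2 → need 2² = 4 times as many samples.

Current: n = 18, width = 7.05
New: n = 72, width ≈ 3.38

Width reduced by factor of 7.05/3.38 = 2.09.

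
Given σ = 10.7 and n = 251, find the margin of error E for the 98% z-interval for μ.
Margin of error = 1.57

Margin of error = z* · σ/√n
= 2.326 · 10.7/√251
= 2.326 · 10.7/15.8430
= 1.57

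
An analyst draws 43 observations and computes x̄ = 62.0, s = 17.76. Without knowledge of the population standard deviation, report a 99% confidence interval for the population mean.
(54.69, 69.31)

t-interval (σ unknown):
df = n - 1 = 42
t* = 2.698 for 99% confidence

Margin of error = t* · s/√n = 2.698 · 17.76/√43 = 7.31

CI: (54.69, 69.31)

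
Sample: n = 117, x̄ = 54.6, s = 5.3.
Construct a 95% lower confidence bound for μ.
μ ≥ 53.79

Lower bound (one-sided):
t* = 1.658 (one-sided for 95%)
Lower bound = x̄ - t* · s/√n = 54.6 - 1.658 · 5.3/√117 = 53.79

We are 95% confident that μ ≥ 53.79.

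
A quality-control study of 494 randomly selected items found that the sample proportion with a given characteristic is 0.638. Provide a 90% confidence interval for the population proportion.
(0.602, 0.674)

Proportion CI:
SE = √(p̂(1-p̂)/n) = √(0.638 · 0.362 / 494) = 0.02162

z* = 1.645
Margin = z* · SE = 1.645 · 0.02162 = 0.0356

CI: 0.638 ± 0.0356 = (0.602, 0.674)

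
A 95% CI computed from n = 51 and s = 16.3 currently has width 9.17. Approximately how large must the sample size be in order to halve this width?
n ≈ 204

CI width ∝ 1/√n
To reduce width by factor 2, need √n to grow by 2 → need 2² = 4 times as many samples.

Current: n = 51, width = 9.17
New: n = 204, width ≈ 4.50

Width reduced by factor of 9.17/4.50 = 2.04.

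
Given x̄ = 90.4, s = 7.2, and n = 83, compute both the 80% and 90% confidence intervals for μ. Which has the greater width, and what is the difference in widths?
90% CI is wider by 0.59

df = 82
80% CI: t* = 1.292, (89.38, 91.42), width = 2 · t* · s/√n = 2.04
90% CI: t* = 1.664, (89.08, 91.72), width = 2 · t* · s/√n = 2.63

The 90% CI is wider by 2.63 - 2.04 = 0.59.
Higher confidence requires a wider interval.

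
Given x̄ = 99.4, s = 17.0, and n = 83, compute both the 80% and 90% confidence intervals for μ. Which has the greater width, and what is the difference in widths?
90% CI is wider by 1.39

df = 82
80% CI: t* = 1.292, (96.99, 101.81), width = 2 · t* · s/√n = 4.82
90% CI: t* = 1.664, (96.29, 102.51), width = 2 · t* · s/√n = 6.21

The 90% CI is wider by 6.21 - 4.82 = 1.39.
Higher confidence requires a wider interval.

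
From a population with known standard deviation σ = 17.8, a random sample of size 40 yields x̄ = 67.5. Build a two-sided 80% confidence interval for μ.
(63.89, 71.11)

z-interval (σ known):
z* = 1.282 for 80% confidence

Margin of error = z* · σ/√n = 1.282 · 17.8/√40 = 3.61

CI: (67.5 - 3.61, 67.5 + 3.61) = (63.89, 71.11)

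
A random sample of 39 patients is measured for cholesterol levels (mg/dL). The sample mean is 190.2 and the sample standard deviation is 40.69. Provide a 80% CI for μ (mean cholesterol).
(181.70, 198.70)

t-interval (σ unknown):
df = n - 1 = 38
t* = 1.304 for 80% confidence

Margin of error = t* · s/√n = 1.304 · 40.69/√39 = 8.50

CI: (181.70, 198.70)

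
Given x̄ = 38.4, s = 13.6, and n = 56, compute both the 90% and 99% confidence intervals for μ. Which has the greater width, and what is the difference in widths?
99% CI is wider by 3.62

df = 55
90% CI: t* = 1.673, (35.36, 41.44), width = 2 · t* · s/√n = 6.08
99% CI: t* = 2.668, (33.55, 43.25), width = 2 · t* · s/√n = 9.70

The 99% CI is wider by 9.70 - 6.08 = 3.62.
Higher confidence requires a wider interval.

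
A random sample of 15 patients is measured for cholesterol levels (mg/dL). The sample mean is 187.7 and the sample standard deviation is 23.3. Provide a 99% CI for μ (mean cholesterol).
(169.79, 205.61)

t-interval (σ unknown):
df = n - 1 = 14
t* = 2.977 for 99% confidence

Margin of error = t* · s/√n = 2.977 · 23.3/√15 = 17.91

CI: (169.79, 205.61)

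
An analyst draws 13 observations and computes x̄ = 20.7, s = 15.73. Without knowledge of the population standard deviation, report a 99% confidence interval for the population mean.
(7.37, 34.03)

t-interval (σ unknown):
df = n - 1 = 12
t* = 3.055 for 99% confidence

Margin of error = t* · s/√n = 3.055 · 15.73/√13 = 13.33

CI: (7.37, 34.03)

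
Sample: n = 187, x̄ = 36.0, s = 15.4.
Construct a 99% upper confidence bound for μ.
μ ≤ 38.64

Upper bound (one-sided):
t* = 2.347 (one-sided for 99%)
Upper bound = x̄ + t* · s/√n = 36.0 + 2.347 · 15.4/√187 = 38.64

We are 99% confident that μ ≤ 38.64.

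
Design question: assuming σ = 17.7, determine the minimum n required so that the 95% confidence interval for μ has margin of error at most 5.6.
n ≥ 39

For margin E ≤ 5.6:
n ≥ (z* · σ / E)²
n ≥ (1.960 · 17.7 / 5.6)²
n ≥ 38.38

Minimum n = 39 (rounding up)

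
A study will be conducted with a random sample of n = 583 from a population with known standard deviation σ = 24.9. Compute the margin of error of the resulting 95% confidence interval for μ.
Margin of error = 2.02

Margin of error = z* · σ/√n
= 1.960 · 24.9/√583
= 1.960 · 24.9/24.1454
= 2.02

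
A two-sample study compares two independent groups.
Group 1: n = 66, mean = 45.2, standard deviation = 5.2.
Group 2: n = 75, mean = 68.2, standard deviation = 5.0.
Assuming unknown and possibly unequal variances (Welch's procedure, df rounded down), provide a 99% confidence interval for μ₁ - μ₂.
(-25.25, -20.75)

Difference: x̄₁ - x̄₂ = -23.00
SE = √(s₁²/n₁ + s₂²/n₂) = √(5.2²/66 + 5.0²/75) = 0.8620
df = 135.19 → 135 (Welch–Satterthwaite, rounded down)
t* = 2.613

CI: -23.00 ± 2.613 · 0.8620 = -23.00 ± 2.25 = (-25.25, -20.75)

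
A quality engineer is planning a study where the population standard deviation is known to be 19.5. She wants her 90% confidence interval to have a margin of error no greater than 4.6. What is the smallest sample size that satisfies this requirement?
n ≥ 49

For margin E ≤ 4.6:
n ≥ (z* · σ / E)²
n ≥ (1.645 · 19.5 / 4.6)²
n ≥ 48.63

Minimum n = 49 (rounding up)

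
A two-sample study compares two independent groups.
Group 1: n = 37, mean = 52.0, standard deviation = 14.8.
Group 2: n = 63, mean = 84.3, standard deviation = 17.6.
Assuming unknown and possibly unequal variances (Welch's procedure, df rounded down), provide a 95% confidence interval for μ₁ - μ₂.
(-38.84, -25.76)

Difference: x̄₁ - x̄₂ = -32.30
SE = √(s₁²/n₁ + s₂²/n₂) = √(14.8²/37 + 17.6²/63) = 3.2919
df = 86.13 → 86 (Welch–Satterthwaite, rounded down)
t* = 1.988

CI: -32.30 ± 1.988 · 3.2919 = -32.30 ± 6.54 = (-38.84, -25.76)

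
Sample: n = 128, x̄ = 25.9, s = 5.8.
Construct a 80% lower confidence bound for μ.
μ ≥ 25.47

Lower bound (one-sided):
t* = 0.844 (one-sided for 80%)
Lower bound = x̄ - t* · s/√n = 25.9 - 0.844 · 5.8/√128 = 25.47

We are 80% confident that μ ≥ 25.47.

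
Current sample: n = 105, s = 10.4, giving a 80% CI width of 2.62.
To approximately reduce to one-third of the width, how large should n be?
n ≈ 945

CI width ∝ 1/√n
To reduce width by factor 3, need √n to grow by 3 → need 3² = 9 times as many samples.

Current: n = 105, width = 2.62
New: n = 945, width ≈ 0.87

Width reduced by factor of 2.62/0.87 = 3.01.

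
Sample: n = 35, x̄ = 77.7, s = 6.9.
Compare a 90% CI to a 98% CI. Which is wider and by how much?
98% CI is wider by 1.75

df = 34
90% CI: t* = 1.691, (75.73, 79.67), width = 2 · t* · s/√n = 3.94
98% CI: t* = 2.441, (74.85, 80.55), width = 2 · t* · s/√n = 5.69

The 98% CI is wider by 5.69 - 3.94 = 1.75.
Higher confidence requires a wider interval.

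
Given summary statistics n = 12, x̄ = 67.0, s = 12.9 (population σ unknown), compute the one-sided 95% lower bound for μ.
μ ≥ 60.31

Lower bound (one-sided):
t* = 1.796 (one-sided for 95%)
Lower bound = x̄ - t* · s/√n = 67.0 - 1.796 · 12.9/√12 = 60.31

We are 95% confident that μ ≥ 60.31.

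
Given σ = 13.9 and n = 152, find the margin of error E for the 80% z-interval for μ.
Margin of error = 1.45

Margin of error = z* · σ/√n
= 1.282 · 13.9/√152
= 1.282 · 13.9/12.3288
= 1.45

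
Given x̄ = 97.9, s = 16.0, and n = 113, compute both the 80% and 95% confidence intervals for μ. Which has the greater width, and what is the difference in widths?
95% CI is wider by 2.08

df = 112
80% CI: t* = 1.289, (95.96, 99.84), width = 2 · t* · s/√n = 3.88
95% CI: t* = 1.981, (94.92, 100.88), width = 2 · t* · s/√n = 5.96

The 95% CI is wider by 5.96 - 3.88 = 2.08.
Higher confidence requires a wider interval.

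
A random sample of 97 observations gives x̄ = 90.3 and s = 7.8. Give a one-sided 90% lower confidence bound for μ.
μ ≥ 89.28

Lower bound (one-sided):
t* = 1.290 (one-sided for 90%)
Lower bound = x̄ - t* · s/√n = 90.3 - 1.290 · 7.8/√97 = 89.28

We are 90% confident that μ ≥ 89.28.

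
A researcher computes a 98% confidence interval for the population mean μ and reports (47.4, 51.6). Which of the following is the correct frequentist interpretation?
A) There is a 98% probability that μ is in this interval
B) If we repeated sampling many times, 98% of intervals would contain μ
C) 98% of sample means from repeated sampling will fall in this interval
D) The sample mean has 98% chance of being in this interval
B

A) Wrong — μ is fixed; the randomness lives in the interval, not in μ.
B) Correct — this is the frequentist long-run coverage interpretation.
C) Wrong — coverage applies to intervals containing μ, not to future x̄ values.
D) Wrong — x̄ is observed and sits in the interval by construction.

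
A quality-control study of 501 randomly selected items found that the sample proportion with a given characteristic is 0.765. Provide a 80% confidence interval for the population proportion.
(0.741, 0.789)

Proportion CI:
SE = √(p̂(1-p̂)/n) = √(0.765 · 0.235 / 501) = 0.01894

z* = 1.282
Margin = z* · SE = 1.282 · 0.01894 = 0.0243

CI: 0.765 ± 0.0243 = (0.741, 0.789)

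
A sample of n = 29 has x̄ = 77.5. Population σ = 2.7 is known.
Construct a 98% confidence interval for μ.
(76.33, 78.67)

z-interval (σ known):
z* = 2.326 for 98% confidence

Margin of error = z* · σ/√n = 2.326 · 2.7/√29 = 1.17

CI: (77.5 - 1.17, 77.5 + 1.17) = (76.33, 78.67)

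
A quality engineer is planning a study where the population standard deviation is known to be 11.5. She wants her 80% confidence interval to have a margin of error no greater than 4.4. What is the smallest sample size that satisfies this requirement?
n ≥ 12

For margin E ≤ 4.4:
n ≥ (z* · σ / E)²
n ≥ (1.282 · 11.5 / 4.4)²
n ≥ 11.23

Minimum n = 12 (rounding up)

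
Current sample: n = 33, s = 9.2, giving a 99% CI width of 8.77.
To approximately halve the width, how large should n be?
n ≈ 132

CI width ∝ 1/√n
To reduce width by factor 2, need √n to grow by 2 → need 2² = 4 times as many samples.

Current: n = 33, width = 8.77
New: n = 132, width ≈ 4.19

Width reduced by factor of 8.77/4.19 = 2.09.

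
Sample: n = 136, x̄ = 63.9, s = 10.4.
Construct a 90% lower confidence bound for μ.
μ ≥ 62.75

Lower bound (one-sided):
t* = 1.288 (one-sided for 90%)
Lower bound = x̄ - t* · s/√n = 63.9 - 1.288 · 10.4/√136 = 62.75

We are 90% confident that μ ≥ 62.75.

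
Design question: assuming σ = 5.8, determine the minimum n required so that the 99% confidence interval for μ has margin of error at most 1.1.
n ≥ 185

For margin E ≤ 1.1:
n ≥ (z* · σ / E)²
n ≥ (2.576 · 5.8 / 1.1)²
n ≥ 184.49

Minimum n = 185 (rounding up)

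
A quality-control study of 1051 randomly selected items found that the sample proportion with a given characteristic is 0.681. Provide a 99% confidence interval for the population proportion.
(0.644, 0.718)

Proportion CI:
SE = √(p̂(1-p̂)/n) = √(0.681 · 0.319 / 1051) = 0.01438

z* = 2.576
Margin = z* · SE = 2.576 · 0.01438 = 0.0370

CI: 0.681 ± 0.0370 = (0.644, 0.718)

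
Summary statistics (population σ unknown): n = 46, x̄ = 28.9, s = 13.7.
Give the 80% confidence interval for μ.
(26.27, 31.53)

t-interval (σ unknown):
df = n - 1 = 45
t* = 1.301 for 80% confidence

Margin of error = t* · s/√n = 1.301 · 13.7/√46 = 2.63

CI: (26.27, 31.53)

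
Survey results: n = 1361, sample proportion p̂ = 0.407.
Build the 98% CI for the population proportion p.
(0.376, 0.438)

Proportion CI:
SE = √(p̂(1-p̂)/n) = √(0.407 · 0.593 / 1361) = 0.01332

z* = 2.326
Margin = z* · SE = 2.326 · 0.01332 = 0.0310

CI: 0.407 ± 0.0310 = (0.376, 0.438)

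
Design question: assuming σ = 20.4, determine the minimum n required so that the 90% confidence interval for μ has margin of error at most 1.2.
n ≥ 783

For margin E ≤ 1.2:
n ≥ (z* · σ / E)²
n ≥ (1.645 · 20.4 / 1.2)²
n ≥ 782.04

Minimum n = 783 (rounding up)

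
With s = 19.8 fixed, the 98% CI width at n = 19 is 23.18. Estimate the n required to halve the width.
n ≈ 76

CI width ∝ 1/√n
To reduce width by factor 2, need √n to grow by 2 → need 2² = 4 times as many samples.

Current: n = 19, width = 23.18
New: n = 76, width ≈ 10.80

Width reduced by factor of 23.18/10.80 = 2.15.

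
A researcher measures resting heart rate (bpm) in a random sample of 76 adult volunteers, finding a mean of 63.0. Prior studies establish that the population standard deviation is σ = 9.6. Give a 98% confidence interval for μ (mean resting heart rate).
(60.44, 65.56)

z-interval (σ known):
z* = 2.326 for 98% confidence

Margin of error = z* · σ/√n = 2.326 · 9.6/√76 = 2.56

CI: (63.0 - 2.56, 63.0 + 2.56) = (60.44, 65.56)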